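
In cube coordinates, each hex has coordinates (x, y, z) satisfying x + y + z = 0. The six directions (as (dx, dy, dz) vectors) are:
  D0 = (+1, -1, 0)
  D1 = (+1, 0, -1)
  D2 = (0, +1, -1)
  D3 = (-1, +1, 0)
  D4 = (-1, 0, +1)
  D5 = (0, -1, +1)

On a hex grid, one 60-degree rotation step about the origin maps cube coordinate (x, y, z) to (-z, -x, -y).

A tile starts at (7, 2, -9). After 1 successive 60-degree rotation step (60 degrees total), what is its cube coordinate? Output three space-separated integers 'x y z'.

Answer: 9 -7 -2

Derivation:
Start: (7, 2, -9)
Step 1: (7, 2, -9) -> (-(-9), -(7), -(2)) = (9, -7, -2)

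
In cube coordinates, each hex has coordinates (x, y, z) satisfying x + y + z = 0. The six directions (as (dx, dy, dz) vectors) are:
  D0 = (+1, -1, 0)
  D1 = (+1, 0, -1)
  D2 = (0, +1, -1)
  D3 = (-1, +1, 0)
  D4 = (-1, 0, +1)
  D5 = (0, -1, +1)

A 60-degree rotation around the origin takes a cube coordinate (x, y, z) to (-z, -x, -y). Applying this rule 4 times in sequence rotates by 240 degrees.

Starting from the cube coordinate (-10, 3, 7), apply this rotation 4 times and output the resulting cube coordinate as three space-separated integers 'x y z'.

Answer: 7 -10 3

Derivation:
Start: (-10, 3, 7)
Step 1: (-10, 3, 7) -> (-(7), -(-10), -(3)) = (-7, 10, -3)
Step 2: (-7, 10, -3) -> (-(-3), -(-7), -(10)) = (3, 7, -10)
Step 3: (3, 7, -10) -> (-(-10), -(3), -(7)) = (10, -3, -7)
Step 4: (10, -3, -7) -> (-(-7), -(10), -(-3)) = (7, -10, 3)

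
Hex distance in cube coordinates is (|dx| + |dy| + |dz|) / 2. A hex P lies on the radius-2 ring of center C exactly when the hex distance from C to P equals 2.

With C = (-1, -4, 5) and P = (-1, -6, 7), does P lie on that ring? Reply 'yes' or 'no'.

Answer: yes

Derivation:
|px - cx| = |-1 - (-1)| = 0
|py - cy| = |-6 - (-4)| = 2
|pz - cz| = |7 - 5| = 2
distance = (0+2+2)/2 = 4/2 = 2
radius = 2; distance == radius -> yes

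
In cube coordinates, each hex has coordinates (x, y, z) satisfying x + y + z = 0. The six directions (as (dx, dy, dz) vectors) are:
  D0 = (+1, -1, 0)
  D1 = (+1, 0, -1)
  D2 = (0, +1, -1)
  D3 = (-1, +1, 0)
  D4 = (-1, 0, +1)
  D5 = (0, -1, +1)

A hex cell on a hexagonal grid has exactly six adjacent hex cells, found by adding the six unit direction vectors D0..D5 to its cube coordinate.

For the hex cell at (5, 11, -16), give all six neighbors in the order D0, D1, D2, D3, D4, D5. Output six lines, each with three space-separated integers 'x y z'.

Answer: 6 10 -16
6 11 -17
5 12 -17
4 12 -16
4 11 -15
5 10 -15

Derivation:
Center: (5, 11, -16). Add each direction:
  D0: (5, 11, -16) + (1, -1, 0) = (6, 10, -16)
  D1: (5, 11, -16) + (1, 0, -1) = (6, 11, -17)
  D2: (5, 11, -16) + (0, 1, -1) = (5, 12, -17)
  D3: (5, 11, -16) + (-1, 1, 0) = (4, 12, -16)
  D4: (5, 11, -16) + (-1, 0, 1) = (4, 11, -15)
  D5: (5, 11, -16) + (0, -1, 1) = (5, 10, -15)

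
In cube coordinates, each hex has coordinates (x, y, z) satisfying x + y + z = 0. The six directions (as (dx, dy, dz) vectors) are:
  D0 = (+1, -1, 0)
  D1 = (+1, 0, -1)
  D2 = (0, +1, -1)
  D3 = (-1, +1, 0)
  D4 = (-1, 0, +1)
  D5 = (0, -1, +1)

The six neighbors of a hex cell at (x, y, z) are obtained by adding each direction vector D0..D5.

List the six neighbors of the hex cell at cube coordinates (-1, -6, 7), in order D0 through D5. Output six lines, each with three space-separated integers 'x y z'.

Answer: 0 -7 7
0 -6 6
-1 -5 6
-2 -5 7
-2 -6 8
-1 -7 8

Derivation:
Center: (-1, -6, 7). Add each direction:
  D0: (-1, -6, 7) + (1, -1, 0) = (0, -7, 7)
  D1: (-1, -6, 7) + (1, 0, -1) = (0, -6, 6)
  D2: (-1, -6, 7) + (0, 1, -1) = (-1, -5, 6)
  D3: (-1, -6, 7) + (-1, 1, 0) = (-2, -5, 7)
  D4: (-1, -6, 7) + (-1, 0, 1) = (-2, -6, 8)
  D5: (-1, -6, 7) + (0, -1, 1) = (-1, -7, 8)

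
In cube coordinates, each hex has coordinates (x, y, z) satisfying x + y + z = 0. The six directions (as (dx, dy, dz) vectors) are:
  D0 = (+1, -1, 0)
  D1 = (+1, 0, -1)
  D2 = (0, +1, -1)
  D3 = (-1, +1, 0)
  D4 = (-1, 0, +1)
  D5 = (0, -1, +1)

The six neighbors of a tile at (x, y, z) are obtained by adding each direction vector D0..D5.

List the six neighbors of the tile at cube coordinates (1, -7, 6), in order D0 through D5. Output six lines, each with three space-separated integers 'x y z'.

Center: (1, -7, 6). Add each direction:
  D0: (1, -7, 6) + (1, -1, 0) = (2, -8, 6)
  D1: (1, -7, 6) + (1, 0, -1) = (2, -7, 5)
  D2: (1, -7, 6) + (0, 1, -1) = (1, -6, 5)
  D3: (1, -7, 6) + (-1, 1, 0) = (0, -6, 6)
  D4: (1, -7, 6) + (-1, 0, 1) = (0, -7, 7)
  D5: (1, -7, 6) + (0, -1, 1) = (1, -8, 7)

Answer: 2 -8 6
2 -7 5
1 -6 5
0 -6 6
0 -7 7
1 -8 7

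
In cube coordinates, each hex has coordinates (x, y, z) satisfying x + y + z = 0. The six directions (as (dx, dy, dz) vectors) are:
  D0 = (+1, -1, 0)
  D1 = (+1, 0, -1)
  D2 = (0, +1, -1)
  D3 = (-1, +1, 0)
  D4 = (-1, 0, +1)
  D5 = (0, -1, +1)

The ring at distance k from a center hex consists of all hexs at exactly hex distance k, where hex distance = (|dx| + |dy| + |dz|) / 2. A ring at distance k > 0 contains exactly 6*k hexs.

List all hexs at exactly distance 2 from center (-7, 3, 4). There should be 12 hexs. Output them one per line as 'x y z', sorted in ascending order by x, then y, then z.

Answer: -9 3 6
-9 4 5
-9 5 4
-8 2 6
-8 5 3
-7 1 6
-7 5 2
-6 1 5
-6 4 2
-5 1 4
-5 2 3
-5 3 2

Derivation:
Walk ring at distance 2 from (-7, 3, 4):
Start at center + D4*2 = (-9, 3, 6)
  hex 0: (-9, 3, 6)
  hex 1: (-8, 2, 6)
  hex 2: (-7, 1, 6)
  hex 3: (-6, 1, 5)
  hex 4: (-5, 1, 4)
  hex 5: (-5, 2, 3)
  hex 6: (-5, 3, 2)
  hex 7: (-6, 4, 2)
  hex 8: (-7, 5, 2)
  hex 9: (-8, 5, 3)
  hex 10: (-9, 5, 4)
  hex 11: (-9, 4, 5)
Sorted: 12 hexes.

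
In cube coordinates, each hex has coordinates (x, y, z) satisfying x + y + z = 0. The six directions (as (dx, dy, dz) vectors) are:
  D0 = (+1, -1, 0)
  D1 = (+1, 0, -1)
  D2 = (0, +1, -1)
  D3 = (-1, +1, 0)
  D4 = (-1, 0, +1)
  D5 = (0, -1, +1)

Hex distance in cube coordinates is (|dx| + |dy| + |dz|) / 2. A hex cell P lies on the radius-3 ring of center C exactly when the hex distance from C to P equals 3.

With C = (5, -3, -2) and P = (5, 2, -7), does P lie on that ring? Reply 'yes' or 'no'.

Answer: no

Derivation:
|px - cx| = |5 - 5| = 0
|py - cy| = |2 - (-3)| = 5
|pz - cz| = |-7 - (-2)| = 5
distance = (0+5+5)/2 = 10/2 = 5
radius = 3; distance != radius -> no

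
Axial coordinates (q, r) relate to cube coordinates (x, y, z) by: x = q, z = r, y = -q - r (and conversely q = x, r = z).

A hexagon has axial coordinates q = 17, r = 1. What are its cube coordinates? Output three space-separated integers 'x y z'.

x = q = 17
z = r = 1
y = -x - z = -(17) - (1) = -18

Answer: 17 -18 1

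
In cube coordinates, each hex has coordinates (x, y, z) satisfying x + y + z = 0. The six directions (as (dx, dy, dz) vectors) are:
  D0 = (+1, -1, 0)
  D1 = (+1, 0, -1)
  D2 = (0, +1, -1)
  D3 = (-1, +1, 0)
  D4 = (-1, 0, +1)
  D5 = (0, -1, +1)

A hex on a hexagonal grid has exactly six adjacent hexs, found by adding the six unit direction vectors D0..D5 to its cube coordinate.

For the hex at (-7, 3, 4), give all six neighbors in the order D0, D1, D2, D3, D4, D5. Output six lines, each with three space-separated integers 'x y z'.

Center: (-7, 3, 4). Add each direction:
  D0: (-7, 3, 4) + (1, -1, 0) = (-6, 2, 4)
  D1: (-7, 3, 4) + (1, 0, -1) = (-6, 3, 3)
  D2: (-7, 3, 4) + (0, 1, -1) = (-7, 4, 3)
  D3: (-7, 3, 4) + (-1, 1, 0) = (-8, 4, 4)
  D4: (-7, 3, 4) + (-1, 0, 1) = (-8, 3, 5)
  D5: (-7, 3, 4) + (0, -1, 1) = (-7, 2, 5)

Answer: -6 2 4
-6 3 3
-7 4 3
-8 4 4
-8 3 5
-7 2 5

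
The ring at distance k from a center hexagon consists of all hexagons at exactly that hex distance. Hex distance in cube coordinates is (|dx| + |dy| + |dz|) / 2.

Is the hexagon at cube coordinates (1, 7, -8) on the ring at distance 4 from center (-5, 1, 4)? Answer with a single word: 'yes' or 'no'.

Answer: no

Derivation:
|px - cx| = |1 - (-5)| = 6
|py - cy| = |7 - 1| = 6
|pz - cz| = |-8 - 4| = 12
distance = (6+6+12)/2 = 24/2 = 12
radius = 4; distance != radius -> no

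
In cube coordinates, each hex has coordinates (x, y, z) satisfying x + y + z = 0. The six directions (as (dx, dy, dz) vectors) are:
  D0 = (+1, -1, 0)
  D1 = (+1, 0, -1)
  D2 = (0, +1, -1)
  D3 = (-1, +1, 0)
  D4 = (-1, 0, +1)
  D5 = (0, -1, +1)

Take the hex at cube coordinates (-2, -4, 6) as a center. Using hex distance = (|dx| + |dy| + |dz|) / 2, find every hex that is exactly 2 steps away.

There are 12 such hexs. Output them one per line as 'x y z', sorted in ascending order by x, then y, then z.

Answer: -4 -4 8
-4 -3 7
-4 -2 6
-3 -5 8
-3 -2 5
-2 -6 8
-2 -2 4
-1 -6 7
-1 -3 4
0 -6 6
0 -5 5
0 -4 4

Derivation:
Walk ring at distance 2 from (-2, -4, 6):
Start at center + D4*2 = (-4, -4, 8)
  hex 0: (-4, -4, 8)
  hex 1: (-3, -5, 8)
  hex 2: (-2, -6, 8)
  hex 3: (-1, -6, 7)
  hex 4: (0, -6, 6)
  hex 5: (0, -5, 5)
  hex 6: (0, -4, 4)
  hex 7: (-1, -3, 4)
  hex 8: (-2, -2, 4)
  hex 9: (-3, -2, 5)
  hex 10: (-4, -2, 6)
  hex 11: (-4, -3, 7)
Sorted: 12 hexes.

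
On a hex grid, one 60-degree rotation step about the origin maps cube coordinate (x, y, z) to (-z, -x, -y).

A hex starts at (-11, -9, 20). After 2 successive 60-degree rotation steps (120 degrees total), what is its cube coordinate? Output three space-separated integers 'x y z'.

Start: (-11, -9, 20)
Step 1: (-11, -9, 20) -> (-(20), -(-11), -(-9)) = (-20, 11, 9)
Step 2: (-20, 11, 9) -> (-(9), -(-20), -(11)) = (-9, 20, -11)

Answer: -9 20 -11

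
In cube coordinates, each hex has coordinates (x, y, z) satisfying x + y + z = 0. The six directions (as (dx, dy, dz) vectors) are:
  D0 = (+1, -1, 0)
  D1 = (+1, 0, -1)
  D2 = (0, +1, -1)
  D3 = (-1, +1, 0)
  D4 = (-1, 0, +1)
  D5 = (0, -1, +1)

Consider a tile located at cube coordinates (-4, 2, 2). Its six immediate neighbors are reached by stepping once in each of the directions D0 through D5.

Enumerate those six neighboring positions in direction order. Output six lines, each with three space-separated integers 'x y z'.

Answer: -3 1 2
-3 2 1
-4 3 1
-5 3 2
-5 2 3
-4 1 3

Derivation:
Center: (-4, 2, 2). Add each direction:
  D0: (-4, 2, 2) + (1, -1, 0) = (-3, 1, 2)
  D1: (-4, 2, 2) + (1, 0, -1) = (-3, 2, 1)
  D2: (-4, 2, 2) + (0, 1, -1) = (-4, 3, 1)
  D3: (-4, 2, 2) + (-1, 1, 0) = (-5, 3, 2)
  D4: (-4, 2, 2) + (-1, 0, 1) = (-5, 2, 3)
  D5: (-4, 2, 2) + (0, -1, 1) = (-4, 1, 3)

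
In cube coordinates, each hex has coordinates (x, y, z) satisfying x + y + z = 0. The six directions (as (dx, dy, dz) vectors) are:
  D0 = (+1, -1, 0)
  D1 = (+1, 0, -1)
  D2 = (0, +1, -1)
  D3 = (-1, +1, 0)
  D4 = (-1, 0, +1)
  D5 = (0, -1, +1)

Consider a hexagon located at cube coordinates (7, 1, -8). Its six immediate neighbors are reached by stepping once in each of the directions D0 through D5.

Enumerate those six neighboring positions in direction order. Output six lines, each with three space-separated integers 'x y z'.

Answer: 8 0 -8
8 1 -9
7 2 -9
6 2 -8
6 1 -7
7 0 -7

Derivation:
Center: (7, 1, -8). Add each direction:
  D0: (7, 1, -8) + (1, -1, 0) = (8, 0, -8)
  D1: (7, 1, -8) + (1, 0, -1) = (8, 1, -9)
  D2: (7, 1, -8) + (0, 1, -1) = (7, 2, -9)
  D3: (7, 1, -8) + (-1, 1, 0) = (6, 2, -8)
  D4: (7, 1, -8) + (-1, 0, 1) = (6, 1, -7)
  D5: (7, 1, -8) + (0, -1, 1) = (7, 0, -7)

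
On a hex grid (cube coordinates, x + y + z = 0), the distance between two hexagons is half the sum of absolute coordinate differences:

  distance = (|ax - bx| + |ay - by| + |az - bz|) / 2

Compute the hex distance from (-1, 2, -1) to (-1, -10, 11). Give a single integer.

Answer: 12

Derivation:
|ax - bx| = |-1 - (-1)| = 0
|ay - by| = |2 - (-10)| = 12
|az - bz| = |-1 - 11| = 12
distance = (0 + 12 + 12) / 2 = 24 / 2 = 12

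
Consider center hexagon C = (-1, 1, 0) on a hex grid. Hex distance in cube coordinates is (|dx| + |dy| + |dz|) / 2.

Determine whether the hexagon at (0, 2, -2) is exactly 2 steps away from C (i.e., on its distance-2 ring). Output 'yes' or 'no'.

Answer: yes

Derivation:
|px - cx| = |0 - (-1)| = 1
|py - cy| = |2 - 1| = 1
|pz - cz| = |-2 - 0| = 2
distance = (1+1+2)/2 = 4/2 = 2
radius = 2; distance == radius -> yes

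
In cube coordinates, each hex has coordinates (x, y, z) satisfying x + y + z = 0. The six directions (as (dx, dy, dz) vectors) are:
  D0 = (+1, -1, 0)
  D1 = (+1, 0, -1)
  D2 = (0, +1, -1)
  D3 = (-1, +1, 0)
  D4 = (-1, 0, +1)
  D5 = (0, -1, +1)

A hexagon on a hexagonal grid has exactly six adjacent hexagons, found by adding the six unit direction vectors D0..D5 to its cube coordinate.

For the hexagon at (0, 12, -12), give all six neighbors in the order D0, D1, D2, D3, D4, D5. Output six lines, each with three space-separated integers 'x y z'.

Answer: 1 11 -12
1 12 -13
0 13 -13
-1 13 -12
-1 12 -11
0 11 -11

Derivation:
Center: (0, 12, -12). Add each direction:
  D0: (0, 12, -12) + (1, -1, 0) = (1, 11, -12)
  D1: (0, 12, -12) + (1, 0, -1) = (1, 12, -13)
  D2: (0, 12, -12) + (0, 1, -1) = (0, 13, -13)
  D3: (0, 12, -12) + (-1, 1, 0) = (-1, 13, -12)
  D4: (0, 12, -12) + (-1, 0, 1) = (-1, 12, -11)
  D5: (0, 12, -12) + (0, -1, 1) = (0, 11, -11)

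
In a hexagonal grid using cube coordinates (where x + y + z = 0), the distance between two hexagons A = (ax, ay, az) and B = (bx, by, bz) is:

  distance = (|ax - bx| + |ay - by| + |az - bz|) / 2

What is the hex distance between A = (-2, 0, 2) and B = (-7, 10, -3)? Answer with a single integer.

Answer: 10

Derivation:
|ax - bx| = |-2 - (-7)| = 5
|ay - by| = |0 - 10| = 10
|az - bz| = |2 - (-3)| = 5
distance = (5 + 10 + 5) / 2 = 20 / 2 = 10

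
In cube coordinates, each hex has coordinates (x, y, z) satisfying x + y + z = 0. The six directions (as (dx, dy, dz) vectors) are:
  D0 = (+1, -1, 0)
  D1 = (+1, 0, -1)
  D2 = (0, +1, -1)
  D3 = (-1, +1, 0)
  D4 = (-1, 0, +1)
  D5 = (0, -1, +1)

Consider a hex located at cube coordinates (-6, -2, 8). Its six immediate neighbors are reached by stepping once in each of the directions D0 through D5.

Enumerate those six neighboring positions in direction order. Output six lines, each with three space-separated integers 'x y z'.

Answer: -5 -3 8
-5 -2 7
-6 -1 7
-7 -1 8
-7 -2 9
-6 -3 9

Derivation:
Center: (-6, -2, 8). Add each direction:
  D0: (-6, -2, 8) + (1, -1, 0) = (-5, -3, 8)
  D1: (-6, -2, 8) + (1, 0, -1) = (-5, -2, 7)
  D2: (-6, -2, 8) + (0, 1, -1) = (-6, -1, 7)
  D3: (-6, -2, 8) + (-1, 1, 0) = (-7, -1, 8)
  D4: (-6, -2, 8) + (-1, 0, 1) = (-7, -2, 9)
  D5: (-6, -2, 8) + (0, -1, 1) = (-6, -3, 9)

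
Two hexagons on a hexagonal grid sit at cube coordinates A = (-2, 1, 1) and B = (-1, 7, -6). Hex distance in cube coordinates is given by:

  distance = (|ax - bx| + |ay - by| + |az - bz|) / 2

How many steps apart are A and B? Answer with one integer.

|ax - bx| = |-2 - (-1)| = 1
|ay - by| = |1 - 7| = 6
|az - bz| = |1 - (-6)| = 7
distance = (1 + 6 + 7) / 2 = 14 / 2 = 7

Answer: 7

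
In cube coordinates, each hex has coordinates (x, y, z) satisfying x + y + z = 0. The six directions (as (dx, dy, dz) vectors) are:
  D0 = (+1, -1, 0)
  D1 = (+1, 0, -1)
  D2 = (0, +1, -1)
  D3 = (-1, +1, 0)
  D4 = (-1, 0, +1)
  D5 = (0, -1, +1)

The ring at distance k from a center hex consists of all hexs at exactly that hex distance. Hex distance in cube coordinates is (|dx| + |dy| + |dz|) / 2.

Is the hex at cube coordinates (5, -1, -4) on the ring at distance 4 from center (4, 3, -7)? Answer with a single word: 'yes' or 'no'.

|px - cx| = |5 - 4| = 1
|py - cy| = |-1 - 3| = 4
|pz - cz| = |-4 - (-7)| = 3
distance = (1+4+3)/2 = 8/2 = 4
radius = 4; distance == radius -> yes

Answer: yes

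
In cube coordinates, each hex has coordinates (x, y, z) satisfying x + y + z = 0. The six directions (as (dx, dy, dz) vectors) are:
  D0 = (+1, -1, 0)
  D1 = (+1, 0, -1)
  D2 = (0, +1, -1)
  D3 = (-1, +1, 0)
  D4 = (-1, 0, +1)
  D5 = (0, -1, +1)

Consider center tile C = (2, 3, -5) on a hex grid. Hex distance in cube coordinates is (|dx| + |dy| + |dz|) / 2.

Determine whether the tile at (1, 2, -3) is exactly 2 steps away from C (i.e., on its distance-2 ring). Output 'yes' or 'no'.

Answer: yes

Derivation:
|px - cx| = |1 - 2| = 1
|py - cy| = |2 - 3| = 1
|pz - cz| = |-3 - (-5)| = 2
distance = (1+1+2)/2 = 4/2 = 2
radius = 2; distance == radius -> yes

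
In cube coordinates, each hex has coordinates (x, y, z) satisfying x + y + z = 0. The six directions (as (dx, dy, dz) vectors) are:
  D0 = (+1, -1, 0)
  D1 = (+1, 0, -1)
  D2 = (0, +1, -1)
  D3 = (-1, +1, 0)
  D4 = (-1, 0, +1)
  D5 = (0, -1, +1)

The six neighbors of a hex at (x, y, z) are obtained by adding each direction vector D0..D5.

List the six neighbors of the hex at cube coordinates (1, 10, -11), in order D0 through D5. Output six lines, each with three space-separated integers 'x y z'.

Center: (1, 10, -11). Add each direction:
  D0: (1, 10, -11) + (1, -1, 0) = (2, 9, -11)
  D1: (1, 10, -11) + (1, 0, -1) = (2, 10, -12)
  D2: (1, 10, -11) + (0, 1, -1) = (1, 11, -12)
  D3: (1, 10, -11) + (-1, 1, 0) = (0, 11, -11)
  D4: (1, 10, -11) + (-1, 0, 1) = (0, 10, -10)
  D5: (1, 10, -11) + (0, -1, 1) = (1, 9, -10)

Answer: 2 9 -11
2 10 -12
1 11 -12
0 11 -11
0 10 -10
1 9 -10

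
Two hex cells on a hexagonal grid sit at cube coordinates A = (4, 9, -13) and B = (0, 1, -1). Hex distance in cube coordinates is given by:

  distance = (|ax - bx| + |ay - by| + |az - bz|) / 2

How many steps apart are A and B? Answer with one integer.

|ax - bx| = |4 - 0| = 4
|ay - by| = |9 - 1| = 8
|az - bz| = |-13 - (-1)| = 12
distance = (4 + 8 + 12) / 2 = 24 / 2 = 12

Answer: 12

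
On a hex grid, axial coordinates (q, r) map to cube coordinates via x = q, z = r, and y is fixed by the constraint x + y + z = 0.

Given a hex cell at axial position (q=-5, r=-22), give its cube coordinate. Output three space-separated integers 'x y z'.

x = q = -5
z = r = -22
y = -x - z = -(-5) - (-22) = 27

Answer: -5 27 -22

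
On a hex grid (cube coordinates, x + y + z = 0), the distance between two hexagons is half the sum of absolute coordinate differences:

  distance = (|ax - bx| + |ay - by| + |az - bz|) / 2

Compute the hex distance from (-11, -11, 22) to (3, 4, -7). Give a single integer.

Answer: 29

Derivation:
|ax - bx| = |-11 - 3| = 14
|ay - by| = |-11 - 4| = 15
|az - bz| = |22 - (-7)| = 29
distance = (14 + 15 + 29) / 2 = 58 / 2 = 29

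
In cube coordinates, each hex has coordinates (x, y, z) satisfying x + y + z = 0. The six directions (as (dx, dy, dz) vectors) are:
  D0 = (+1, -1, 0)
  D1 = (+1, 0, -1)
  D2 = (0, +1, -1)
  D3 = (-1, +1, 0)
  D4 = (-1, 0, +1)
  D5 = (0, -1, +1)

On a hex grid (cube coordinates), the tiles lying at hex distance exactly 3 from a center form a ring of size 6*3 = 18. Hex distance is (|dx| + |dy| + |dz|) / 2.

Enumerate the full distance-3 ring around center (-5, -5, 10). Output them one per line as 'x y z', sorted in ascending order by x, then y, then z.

Walk ring at distance 3 from (-5, -5, 10):
Start at center + D4*3 = (-8, -5, 13)
  hex 0: (-8, -5, 13)
  hex 1: (-7, -6, 13)
  hex 2: (-6, -7, 13)
  hex 3: (-5, -8, 13)
  hex 4: (-4, -8, 12)
  hex 5: (-3, -8, 11)
  hex 6: (-2, -8, 10)
  hex 7: (-2, -7, 9)
  hex 8: (-2, -6, 8)
  hex 9: (-2, -5, 7)
  hex 10: (-3, -4, 7)
  hex 11: (-4, -3, 7)
  hex 12: (-5, -2, 7)
  hex 13: (-6, -2, 8)
  hex 14: (-7, -2, 9)
  hex 15: (-8, -2, 10)
  hex 16: (-8, -3, 11)
  hex 17: (-8, -4, 12)
Sorted: 18 hexes.

Answer: -8 -5 13
-8 -4 12
-8 -3 11
-8 -2 10
-7 -6 13
-7 -2 9
-6 -7 13
-6 -2 8
-5 -8 13
-5 -2 7
-4 -8 12
-4 -3 7
-3 -8 11
-3 -4 7
-2 -8 10
-2 -7 9
-2 -6 8
-2 -5 7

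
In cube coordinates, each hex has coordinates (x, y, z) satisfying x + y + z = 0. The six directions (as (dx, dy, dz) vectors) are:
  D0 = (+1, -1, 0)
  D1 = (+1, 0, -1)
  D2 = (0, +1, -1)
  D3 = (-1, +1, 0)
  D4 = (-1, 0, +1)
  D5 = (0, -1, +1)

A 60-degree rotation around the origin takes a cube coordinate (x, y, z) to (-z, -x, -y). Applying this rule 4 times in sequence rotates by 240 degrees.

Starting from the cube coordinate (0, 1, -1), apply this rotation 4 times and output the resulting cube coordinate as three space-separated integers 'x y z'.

Answer: -1 0 1

Derivation:
Start: (0, 1, -1)
Step 1: (0, 1, -1) -> (-(-1), -(0), -(1)) = (1, 0, -1)
Step 2: (1, 0, -1) -> (-(-1), -(1), -(0)) = (1, -1, 0)
Step 3: (1, -1, 0) -> (-(0), -(1), -(-1)) = (0, -1, 1)
Step 4: (0, -1, 1) -> (-(1), -(0), -(-1)) = (-1, 0, 1)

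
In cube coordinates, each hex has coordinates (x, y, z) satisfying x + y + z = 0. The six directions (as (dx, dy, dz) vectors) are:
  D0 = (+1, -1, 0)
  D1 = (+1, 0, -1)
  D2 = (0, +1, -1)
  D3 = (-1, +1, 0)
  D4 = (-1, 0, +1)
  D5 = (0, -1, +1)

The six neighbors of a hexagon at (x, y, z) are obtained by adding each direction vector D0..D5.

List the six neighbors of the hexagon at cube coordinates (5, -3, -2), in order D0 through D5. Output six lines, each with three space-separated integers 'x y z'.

Answer: 6 -4 -2
6 -3 -3
5 -2 -3
4 -2 -2
4 -3 -1
5 -4 -1

Derivation:
Center: (5, -3, -2). Add each direction:
  D0: (5, -3, -2) + (1, -1, 0) = (6, -4, -2)
  D1: (5, -3, -2) + (1, 0, -1) = (6, -3, -3)
  D2: (5, -3, -2) + (0, 1, -1) = (5, -2, -3)
  D3: (5, -3, -2) + (-1, 1, 0) = (4, -2, -2)
  D4: (5, -3, -2) + (-1, 0, 1) = (4, -3, -1)
  D5: (5, -3, -2) + (0, -1, 1) = (5, -4, -1)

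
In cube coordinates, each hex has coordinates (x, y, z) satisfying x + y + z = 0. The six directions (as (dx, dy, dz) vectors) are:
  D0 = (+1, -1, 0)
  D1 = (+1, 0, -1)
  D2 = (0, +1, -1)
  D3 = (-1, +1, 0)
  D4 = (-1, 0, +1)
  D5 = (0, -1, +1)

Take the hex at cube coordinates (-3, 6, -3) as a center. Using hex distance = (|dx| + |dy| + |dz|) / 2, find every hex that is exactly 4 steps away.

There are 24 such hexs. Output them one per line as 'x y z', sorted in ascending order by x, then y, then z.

Walk ring at distance 4 from (-3, 6, -3):
Start at center + D4*4 = (-7, 6, 1)
  hex 0: (-7, 6, 1)
  hex 1: (-6, 5, 1)
  hex 2: (-5, 4, 1)
  hex 3: (-4, 3, 1)
  hex 4: (-3, 2, 1)
  hex 5: (-2, 2, 0)
  hex 6: (-1, 2, -1)
  hex 7: (0, 2, -2)
  hex 8: (1, 2, -3)
  hex 9: (1, 3, -4)
  hex 10: (1, 4, -5)
  hex 11: (1, 5, -6)
  hex 12: (1, 6, -7)
  hex 13: (0, 7, -7)
  hex 14: (-1, 8, -7)
  hex 15: (-2, 9, -7)
  hex 16: (-3, 10, -7)
  hex 17: (-4, 10, -6)
  hex 18: (-5, 10, -5)
  hex 19: (-6, 10, -4)
  hex 20: (-7, 10, -3)
  hex 21: (-7, 9, -2)
  hex 22: (-7, 8, -1)
  hex 23: (-7, 7, 0)
Sorted: 24 hexes.

Answer: -7 6 1
-7 7 0
-7 8 -1
-7 9 -2
-7 10 -3
-6 5 1
-6 10 -4
-5 4 1
-5 10 -5
-4 3 1
-4 10 -6
-3 2 1
-3 10 -7
-2 2 0
-2 9 -7
-1 2 -1
-1 8 -7
0 2 -2
0 7 -7
1 2 -3
1 3 -4
1 4 -5
1 5 -6
1 6 -7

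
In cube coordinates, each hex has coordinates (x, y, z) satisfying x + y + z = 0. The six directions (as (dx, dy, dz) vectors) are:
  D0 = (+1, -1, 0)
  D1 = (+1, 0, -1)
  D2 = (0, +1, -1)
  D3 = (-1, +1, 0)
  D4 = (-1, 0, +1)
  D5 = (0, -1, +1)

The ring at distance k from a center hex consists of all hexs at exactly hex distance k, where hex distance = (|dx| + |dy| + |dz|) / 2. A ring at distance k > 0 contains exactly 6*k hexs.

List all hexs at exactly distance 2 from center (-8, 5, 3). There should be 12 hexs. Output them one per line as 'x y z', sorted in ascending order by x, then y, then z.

Answer: -10 5 5
-10 6 4
-10 7 3
-9 4 5
-9 7 2
-8 3 5
-8 7 1
-7 3 4
-7 6 1
-6 3 3
-6 4 2
-6 5 1

Derivation:
Walk ring at distance 2 from (-8, 5, 3):
Start at center + D4*2 = (-10, 5, 5)
  hex 0: (-10, 5, 5)
  hex 1: (-9, 4, 5)
  hex 2: (-8, 3, 5)
  hex 3: (-7, 3, 4)
  hex 4: (-6, 3, 3)
  hex 5: (-6, 4, 2)
  hex 6: (-6, 5, 1)
  hex 7: (-7, 6, 1)
  hex 8: (-8, 7, 1)
  hex 9: (-9, 7, 2)
  hex 10: (-10, 7, 3)
  hex 11: (-10, 6, 4)
Sorted: 12 hexes.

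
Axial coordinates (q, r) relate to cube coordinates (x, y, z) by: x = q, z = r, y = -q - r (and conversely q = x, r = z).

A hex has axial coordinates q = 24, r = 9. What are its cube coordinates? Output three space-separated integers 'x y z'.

x = q = 24
z = r = 9
y = -x - z = -(24) - (9) = -33

Answer: 24 -33 9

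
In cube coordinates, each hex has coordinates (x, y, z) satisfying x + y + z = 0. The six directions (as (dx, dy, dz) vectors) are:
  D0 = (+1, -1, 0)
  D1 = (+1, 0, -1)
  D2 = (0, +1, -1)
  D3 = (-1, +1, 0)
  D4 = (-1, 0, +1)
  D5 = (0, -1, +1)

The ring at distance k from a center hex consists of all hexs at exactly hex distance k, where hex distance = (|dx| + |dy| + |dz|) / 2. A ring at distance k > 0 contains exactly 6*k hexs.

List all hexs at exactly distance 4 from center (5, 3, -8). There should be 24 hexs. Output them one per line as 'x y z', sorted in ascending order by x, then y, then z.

Answer: 1 3 -4
1 4 -5
1 5 -6
1 6 -7
1 7 -8
2 2 -4
2 7 -9
3 1 -4
3 7 -10
4 0 -4
4 7 -11
5 -1 -4
5 7 -12
6 -1 -5
6 6 -12
7 -1 -6
7 5 -12
8 -1 -7
8 4 -12
9 -1 -8
9 0 -9
9 1 -10
9 2 -11
9 3 -12

Derivation:
Walk ring at distance 4 from (5, 3, -8):
Start at center + D4*4 = (1, 3, -4)
  hex 0: (1, 3, -4)
  hex 1: (2, 2, -4)
  hex 2: (3, 1, -4)
  hex 3: (4, 0, -4)
  hex 4: (5, -1, -4)
  hex 5: (6, -1, -5)
  hex 6: (7, -1, -6)
  hex 7: (8, -1, -7)
  hex 8: (9, -1, -8)
  hex 9: (9, 0, -9)
  hex 10: (9, 1, -10)
  hex 11: (9, 2, -11)
  hex 12: (9, 3, -12)
  hex 13: (8, 4, -12)
  hex 14: (7, 5, -12)
  hex 15: (6, 6, -12)
  hex 16: (5, 7, -12)
  hex 17: (4, 7, -11)
  hex 18: (3, 7, -10)
  hex 19: (2, 7, -9)
  hex 20: (1, 7, -8)
  hex 21: (1, 6, -7)
  hex 22: (1, 5, -6)
  hex 23: (1, 4, -5)
Sorted: 24 hexes.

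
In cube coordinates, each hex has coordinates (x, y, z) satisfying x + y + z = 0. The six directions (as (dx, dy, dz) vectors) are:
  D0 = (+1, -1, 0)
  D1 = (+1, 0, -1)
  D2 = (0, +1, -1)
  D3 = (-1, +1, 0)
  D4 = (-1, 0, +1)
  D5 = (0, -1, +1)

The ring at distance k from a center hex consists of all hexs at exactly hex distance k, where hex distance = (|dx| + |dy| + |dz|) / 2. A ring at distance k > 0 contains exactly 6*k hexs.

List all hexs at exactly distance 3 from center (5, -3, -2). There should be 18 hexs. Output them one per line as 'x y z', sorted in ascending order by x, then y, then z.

Walk ring at distance 3 from (5, -3, -2):
Start at center + D4*3 = (2, -3, 1)
  hex 0: (2, -3, 1)
  hex 1: (3, -4, 1)
  hex 2: (4, -5, 1)
  hex 3: (5, -6, 1)
  hex 4: (6, -6, 0)
  hex 5: (7, -6, -1)
  hex 6: (8, -6, -2)
  hex 7: (8, -5, -3)
  hex 8: (8, -4, -4)
  hex 9: (8, -3, -5)
  hex 10: (7, -2, -5)
  hex 11: (6, -1, -5)
  hex 12: (5, 0, -5)
  hex 13: (4, 0, -4)
  hex 14: (3, 0, -3)
  hex 15: (2, 0, -2)
  hex 16: (2, -1, -1)
  hex 17: (2, -2, 0)
Sorted: 18 hexes.

Answer: 2 -3 1
2 -2 0
2 -1 -1
2 0 -2
3 -4 1
3 0 -3
4 -5 1
4 0 -4
5 -6 1
5 0 -5
6 -6 0
6 -1 -5
7 -6 -1
7 -2 -5
8 -6 -2
8 -5 -3
8 -4 -4
8 -3 -5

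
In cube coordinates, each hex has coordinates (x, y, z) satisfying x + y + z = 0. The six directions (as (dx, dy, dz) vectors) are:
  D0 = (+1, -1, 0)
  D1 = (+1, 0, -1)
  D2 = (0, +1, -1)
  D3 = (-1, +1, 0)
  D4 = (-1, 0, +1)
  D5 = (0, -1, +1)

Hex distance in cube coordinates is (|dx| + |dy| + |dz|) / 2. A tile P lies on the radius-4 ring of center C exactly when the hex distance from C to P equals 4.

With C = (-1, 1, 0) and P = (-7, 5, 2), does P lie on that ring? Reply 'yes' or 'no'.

Answer: no

Derivation:
|px - cx| = |-7 - (-1)| = 6
|py - cy| = |5 - 1| = 4
|pz - cz| = |2 - 0| = 2
distance = (6+4+2)/2 = 12/2 = 6
radius = 4; distance != radius -> no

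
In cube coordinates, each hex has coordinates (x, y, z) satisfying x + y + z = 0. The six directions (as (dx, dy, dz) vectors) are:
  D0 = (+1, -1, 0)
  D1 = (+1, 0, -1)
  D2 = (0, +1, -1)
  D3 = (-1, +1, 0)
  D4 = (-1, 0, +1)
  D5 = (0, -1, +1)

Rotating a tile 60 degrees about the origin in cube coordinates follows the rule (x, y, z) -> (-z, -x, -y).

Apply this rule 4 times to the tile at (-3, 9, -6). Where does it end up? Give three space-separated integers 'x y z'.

Answer: -6 -3 9

Derivation:
Start: (-3, 9, -6)
Step 1: (-3, 9, -6) -> (-(-6), -(-3), -(9)) = (6, 3, -9)
Step 2: (6, 3, -9) -> (-(-9), -(6), -(3)) = (9, -6, -3)
Step 3: (9, -6, -3) -> (-(-3), -(9), -(-6)) = (3, -9, 6)
Step 4: (3, -9, 6) -> (-(6), -(3), -(-9)) = (-6, -3, 9)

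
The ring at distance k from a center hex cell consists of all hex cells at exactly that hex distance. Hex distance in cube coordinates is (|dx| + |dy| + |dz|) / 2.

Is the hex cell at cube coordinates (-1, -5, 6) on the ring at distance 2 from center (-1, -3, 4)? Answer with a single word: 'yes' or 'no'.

Answer: yes

Derivation:
|px - cx| = |-1 - (-1)| = 0
|py - cy| = |-5 - (-3)| = 2
|pz - cz| = |6 - 4| = 2
distance = (0+2+2)/2 = 4/2 = 2
radius = 2; distance == radius -> yes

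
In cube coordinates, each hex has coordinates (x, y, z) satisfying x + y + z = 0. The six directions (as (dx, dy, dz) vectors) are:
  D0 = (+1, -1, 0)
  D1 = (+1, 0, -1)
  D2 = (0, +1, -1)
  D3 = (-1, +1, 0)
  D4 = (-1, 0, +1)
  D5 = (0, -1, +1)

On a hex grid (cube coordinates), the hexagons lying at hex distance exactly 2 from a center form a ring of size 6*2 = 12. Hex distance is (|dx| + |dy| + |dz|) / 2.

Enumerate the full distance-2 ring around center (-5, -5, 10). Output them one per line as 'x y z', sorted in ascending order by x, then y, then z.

Answer: -7 -5 12
-7 -4 11
-7 -3 10
-6 -6 12
-6 -3 9
-5 -7 12
-5 -3 8
-4 -7 11
-4 -4 8
-3 -7 10
-3 -6 9
-3 -5 8

Derivation:
Walk ring at distance 2 from (-5, -5, 10):
Start at center + D4*2 = (-7, -5, 12)
  hex 0: (-7, -5, 12)
  hex 1: (-6, -6, 12)
  hex 2: (-5, -7, 12)
  hex 3: (-4, -7, 11)
  hex 4: (-3, -7, 10)
  hex 5: (-3, -6, 9)
  hex 6: (-3, -5, 8)
  hex 7: (-4, -4, 8)
  hex 8: (-5, -3, 8)
  hex 9: (-6, -3, 9)
  hex 10: (-7, -3, 10)
  hex 11: (-7, -4, 11)
Sorted: 12 hexes.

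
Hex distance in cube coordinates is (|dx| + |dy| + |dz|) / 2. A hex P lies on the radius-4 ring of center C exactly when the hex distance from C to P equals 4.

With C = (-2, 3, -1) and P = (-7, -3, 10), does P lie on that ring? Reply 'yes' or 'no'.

|px - cx| = |-7 - (-2)| = 5
|py - cy| = |-3 - 3| = 6
|pz - cz| = |10 - (-1)| = 11
distance = (5+6+11)/2 = 22/2 = 11
radius = 4; distance != radius -> no

Answer: no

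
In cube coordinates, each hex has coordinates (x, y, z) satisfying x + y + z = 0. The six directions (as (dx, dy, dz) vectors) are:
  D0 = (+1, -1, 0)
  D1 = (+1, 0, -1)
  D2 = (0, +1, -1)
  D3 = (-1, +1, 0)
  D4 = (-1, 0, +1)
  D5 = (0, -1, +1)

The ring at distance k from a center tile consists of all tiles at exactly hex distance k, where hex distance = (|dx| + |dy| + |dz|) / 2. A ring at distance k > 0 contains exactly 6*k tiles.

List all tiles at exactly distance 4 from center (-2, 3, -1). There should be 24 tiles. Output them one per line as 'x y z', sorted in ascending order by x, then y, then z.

Answer: -6 3 3
-6 4 2
-6 5 1
-6 6 0
-6 7 -1
-5 2 3
-5 7 -2
-4 1 3
-4 7 -3
-3 0 3
-3 7 -4
-2 -1 3
-2 7 -5
-1 -1 2
-1 6 -5
0 -1 1
0 5 -5
1 -1 0
1 4 -5
2 -1 -1
2 0 -2
2 1 -3
2 2 -4
2 3 -5

Derivation:
Walk ring at distance 4 from (-2, 3, -1):
Start at center + D4*4 = (-6, 3, 3)
  hex 0: (-6, 3, 3)
  hex 1: (-5, 2, 3)
  hex 2: (-4, 1, 3)
  hex 3: (-3, 0, 3)
  hex 4: (-2, -1, 3)
  hex 5: (-1, -1, 2)
  hex 6: (0, -1, 1)
  hex 7: (1, -1, 0)
  hex 8: (2, -1, -1)
  hex 9: (2, 0, -2)
  hex 10: (2, 1, -3)
  hex 11: (2, 2, -4)
  hex 12: (2, 3, -5)
  hex 13: (1, 4, -5)
  hex 14: (0, 5, -5)
  hex 15: (-1, 6, -5)
  hex 16: (-2, 7, -5)
  hex 17: (-3, 7, -4)
  hex 18: (-4, 7, -3)
  hex 19: (-5, 7, -2)
  hex 20: (-6, 7, -1)
  hex 21: (-6, 6, 0)
  hex 22: (-6, 5, 1)
  hex 23: (-6, 4, 2)
Sorted: 24 hexes.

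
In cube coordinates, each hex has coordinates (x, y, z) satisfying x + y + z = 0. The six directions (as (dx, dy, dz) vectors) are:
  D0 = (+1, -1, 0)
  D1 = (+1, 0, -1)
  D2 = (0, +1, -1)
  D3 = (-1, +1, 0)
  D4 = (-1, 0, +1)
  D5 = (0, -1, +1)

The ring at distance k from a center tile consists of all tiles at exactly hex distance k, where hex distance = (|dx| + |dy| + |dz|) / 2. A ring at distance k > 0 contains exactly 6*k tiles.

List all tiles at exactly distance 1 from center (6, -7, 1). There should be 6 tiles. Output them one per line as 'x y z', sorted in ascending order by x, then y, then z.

Answer: 5 -7 2
5 -6 1
6 -8 2
6 -6 0
7 -8 1
7 -7 0

Derivation:
Walk ring at distance 1 from (6, -7, 1):
Start at center + D4*1 = (5, -7, 2)
  hex 0: (5, -7, 2)
  hex 1: (6, -8, 2)
  hex 2: (7, -8, 1)
  hex 3: (7, -7, 0)
  hex 4: (6, -6, 0)
  hex 5: (5, -6, 1)
Sorted: 6 hexes.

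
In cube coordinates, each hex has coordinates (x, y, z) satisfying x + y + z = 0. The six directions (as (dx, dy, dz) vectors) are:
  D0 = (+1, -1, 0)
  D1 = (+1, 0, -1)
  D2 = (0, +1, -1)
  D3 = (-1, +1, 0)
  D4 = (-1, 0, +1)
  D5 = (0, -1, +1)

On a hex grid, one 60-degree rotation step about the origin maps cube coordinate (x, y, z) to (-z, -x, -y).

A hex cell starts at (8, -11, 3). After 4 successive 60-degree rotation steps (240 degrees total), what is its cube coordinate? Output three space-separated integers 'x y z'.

Start: (8, -11, 3)
Step 1: (8, -11, 3) -> (-(3), -(8), -(-11)) = (-3, -8, 11)
Step 2: (-3, -8, 11) -> (-(11), -(-3), -(-8)) = (-11, 3, 8)
Step 3: (-11, 3, 8) -> (-(8), -(-11), -(3)) = (-8, 11, -3)
Step 4: (-8, 11, -3) -> (-(-3), -(-8), -(11)) = (3, 8, -11)

Answer: 3 8 -11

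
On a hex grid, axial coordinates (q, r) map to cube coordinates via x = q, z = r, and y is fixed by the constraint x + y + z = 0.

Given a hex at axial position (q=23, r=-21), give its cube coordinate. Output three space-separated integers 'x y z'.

Answer: 23 -2 -21

Derivation:
x = q = 23
z = r = -21
y = -x - z = -(23) - (-21) = -2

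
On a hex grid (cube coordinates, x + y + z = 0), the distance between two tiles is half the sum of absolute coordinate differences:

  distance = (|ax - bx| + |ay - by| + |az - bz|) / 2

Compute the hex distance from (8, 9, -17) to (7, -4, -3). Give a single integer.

Answer: 14

Derivation:
|ax - bx| = |8 - 7| = 1
|ay - by| = |9 - (-4)| = 13
|az - bz| = |-17 - (-3)| = 14
distance = (1 + 13 + 14) / 2 = 28 / 2 = 14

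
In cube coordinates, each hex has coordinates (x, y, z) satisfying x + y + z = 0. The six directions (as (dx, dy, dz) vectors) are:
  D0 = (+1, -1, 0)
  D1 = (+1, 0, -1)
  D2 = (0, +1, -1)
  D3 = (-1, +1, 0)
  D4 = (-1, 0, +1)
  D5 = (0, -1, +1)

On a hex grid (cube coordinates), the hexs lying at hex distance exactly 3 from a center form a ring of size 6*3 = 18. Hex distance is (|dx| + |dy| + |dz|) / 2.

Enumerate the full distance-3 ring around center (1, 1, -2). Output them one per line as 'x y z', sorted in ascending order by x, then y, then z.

Walk ring at distance 3 from (1, 1, -2):
Start at center + D4*3 = (-2, 1, 1)
  hex 0: (-2, 1, 1)
  hex 1: (-1, 0, 1)
  hex 2: (0, -1, 1)
  hex 3: (1, -2, 1)
  hex 4: (2, -2, 0)
  hex 5: (3, -2, -1)
  hex 6: (4, -2, -2)
  hex 7: (4, -1, -3)
  hex 8: (4, 0, -4)
  hex 9: (4, 1, -5)
  hex 10: (3, 2, -5)
  hex 11: (2, 3, -5)
  hex 12: (1, 4, -5)
  hex 13: (0, 4, -4)
  hex 14: (-1, 4, -3)
  hex 15: (-2, 4, -2)
  hex 16: (-2, 3, -1)
  hex 17: (-2, 2, 0)
Sorted: 18 hexes.

Answer: -2 1 1
-2 2 0
-2 3 -1
-2 4 -2
-1 0 1
-1 4 -3
0 -1 1
0 4 -4
1 -2 1
1 4 -5
2 -2 0
2 3 -5
3 -2 -1
3 2 -5
4 -2 -2
4 -1 -3
4 0 -4
4 1 -5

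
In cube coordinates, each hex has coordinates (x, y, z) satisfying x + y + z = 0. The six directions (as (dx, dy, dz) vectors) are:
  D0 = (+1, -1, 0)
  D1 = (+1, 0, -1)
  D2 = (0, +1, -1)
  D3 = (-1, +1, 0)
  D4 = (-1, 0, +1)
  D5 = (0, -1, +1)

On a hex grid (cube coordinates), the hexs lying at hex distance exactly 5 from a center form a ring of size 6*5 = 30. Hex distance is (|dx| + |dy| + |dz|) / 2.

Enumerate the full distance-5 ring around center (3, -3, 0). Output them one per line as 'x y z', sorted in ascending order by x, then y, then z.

Walk ring at distance 5 from (3, -3, 0):
Start at center + D4*5 = (-2, -3, 5)
  hex 0: (-2, -3, 5)
  hex 1: (-1, -4, 5)
  hex 2: (0, -5, 5)
  hex 3: (1, -6, 5)
  hex 4: (2, -7, 5)
  hex 5: (3, -8, 5)
  hex 6: (4, -8, 4)
  hex 7: (5, -8, 3)
  hex 8: (6, -8, 2)
  hex 9: (7, -8, 1)
  hex 10: (8, -8, 0)
  hex 11: (8, -7, -1)
  hex 12: (8, -6, -2)
  hex 13: (8, -5, -3)
  hex 14: (8, -4, -4)
  hex 15: (8, -3, -5)
  hex 16: (7, -2, -5)
  hex 17: (6, -1, -5)
  hex 18: (5, 0, -5)
  hex 19: (4, 1, -5)
  hex 20: (3, 2, -5)
  hex 21: (2, 2, -4)
  hex 22: (1, 2, -3)
  hex 23: (0, 2, -2)
  hex 24: (-1, 2, -1)
  hex 25: (-2, 2, 0)
  hex 26: (-2, 1, 1)
  hex 27: (-2, 0, 2)
  hex 28: (-2, -1, 3)
  hex 29: (-2, -2, 4)
Sorted: 30 hexes.

Answer: -2 -3 5
-2 -2 4
-2 -1 3
-2 0 2
-2 1 1
-2 2 0
-1 -4 5
-1 2 -1
0 -5 5
0 2 -2
1 -6 5
1 2 -3
2 -7 5
2 2 -4
3 -8 5
3 2 -5
4 -8 4
4 1 -5
5 -8 3
5 0 -5
6 -8 2
6 -1 -5
7 -8 1
7 -2 -5
8 -8 0
8 -7 -1
8 -6 -2
8 -5 -3
8 -4 -4
8 -3 -5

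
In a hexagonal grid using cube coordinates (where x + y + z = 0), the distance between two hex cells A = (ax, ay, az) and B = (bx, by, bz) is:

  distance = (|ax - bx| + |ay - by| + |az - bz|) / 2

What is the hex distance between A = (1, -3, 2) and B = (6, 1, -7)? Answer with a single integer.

|ax - bx| = |1 - 6| = 5
|ay - by| = |-3 - 1| = 4
|az - bz| = |2 - (-7)| = 9
distance = (5 + 4 + 9) / 2 = 18 / 2 = 9

Answer: 9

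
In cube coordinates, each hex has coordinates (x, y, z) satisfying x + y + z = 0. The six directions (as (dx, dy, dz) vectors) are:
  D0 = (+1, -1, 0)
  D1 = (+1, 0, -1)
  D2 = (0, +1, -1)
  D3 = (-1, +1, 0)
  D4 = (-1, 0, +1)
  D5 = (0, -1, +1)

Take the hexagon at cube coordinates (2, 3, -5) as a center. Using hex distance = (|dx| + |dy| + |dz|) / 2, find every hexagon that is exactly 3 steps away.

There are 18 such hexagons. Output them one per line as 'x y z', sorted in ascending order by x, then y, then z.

Walk ring at distance 3 from (2, 3, -5):
Start at center + D4*3 = (-1, 3, -2)
  hex 0: (-1, 3, -2)
  hex 1: (0, 2, -2)
  hex 2: (1, 1, -2)
  hex 3: (2, 0, -2)
  hex 4: (3, 0, -3)
  hex 5: (4, 0, -4)
  hex 6: (5, 0, -5)
  hex 7: (5, 1, -6)
  hex 8: (5, 2, -7)
  hex 9: (5, 3, -8)
  hex 10: (4, 4, -8)
  hex 11: (3, 5, -8)
  hex 12: (2, 6, -8)
  hex 13: (1, 6, -7)
  hex 14: (0, 6, -6)
  hex 15: (-1, 6, -5)
  hex 16: (-1, 5, -4)
  hex 17: (-1, 4, -3)
Sorted: 18 hexes.

Answer: -1 3 -2
-1 4 -3
-1 5 -4
-1 6 -5
0 2 -2
0 6 -6
1 1 -2
1 6 -7
2 0 -2
2 6 -8
3 0 -3
3 5 -8
4 0 -4
4 4 -8
5 0 -5
5 1 -6
5 2 -7
5 3 -8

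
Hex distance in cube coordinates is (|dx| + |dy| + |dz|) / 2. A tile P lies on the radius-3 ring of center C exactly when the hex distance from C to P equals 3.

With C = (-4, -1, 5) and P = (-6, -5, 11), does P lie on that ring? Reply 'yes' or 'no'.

Answer: no

Derivation:
|px - cx| = |-6 - (-4)| = 2
|py - cy| = |-5 - (-1)| = 4
|pz - cz| = |11 - 5| = 6
distance = (2+4+6)/2 = 12/2 = 6
radius = 3; distance != radius -> no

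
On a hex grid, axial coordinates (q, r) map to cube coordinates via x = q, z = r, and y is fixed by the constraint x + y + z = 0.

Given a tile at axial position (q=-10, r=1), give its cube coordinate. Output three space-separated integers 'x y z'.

x = q = -10
z = r = 1
y = -x - z = -(-10) - (1) = 9

Answer: -10 9 1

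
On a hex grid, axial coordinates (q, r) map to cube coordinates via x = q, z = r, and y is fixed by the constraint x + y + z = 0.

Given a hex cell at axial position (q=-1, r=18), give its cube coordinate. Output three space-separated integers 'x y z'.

Answer: -1 -17 18

Derivation:
x = q = -1
z = r = 18
y = -x - z = -(-1) - (18) = -17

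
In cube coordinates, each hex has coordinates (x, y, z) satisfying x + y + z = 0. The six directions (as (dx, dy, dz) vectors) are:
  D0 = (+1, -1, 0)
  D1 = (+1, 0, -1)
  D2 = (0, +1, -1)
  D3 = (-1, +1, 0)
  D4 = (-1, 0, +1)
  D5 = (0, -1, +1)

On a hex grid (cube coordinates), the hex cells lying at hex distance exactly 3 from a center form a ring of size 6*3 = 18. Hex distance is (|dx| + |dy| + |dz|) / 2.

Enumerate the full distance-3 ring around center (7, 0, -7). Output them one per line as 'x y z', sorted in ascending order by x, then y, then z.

Walk ring at distance 3 from (7, 0, -7):
Start at center + D4*3 = (4, 0, -4)
  hex 0: (4, 0, -4)
  hex 1: (5, -1, -4)
  hex 2: (6, -2, -4)
  hex 3: (7, -3, -4)
  hex 4: (8, -3, -5)
  hex 5: (9, -3, -6)
  hex 6: (10, -3, -7)
  hex 7: (10, -2, -8)
  hex 8: (10, -1, -9)
  hex 9: (10, 0, -10)
  hex 10: (9, 1, -10)
  hex 11: (8, 2, -10)
  hex 12: (7, 3, -10)
  hex 13: (6, 3, -9)
  hex 14: (5, 3, -8)
  hex 15: (4, 3, -7)
  hex 16: (4, 2, -6)
  hex 17: (4, 1, -5)
Sorted: 18 hexes.

Answer: 4 0 -4
4 1 -5
4 2 -6
4 3 -7
5 -1 -4
5 3 -8
6 -2 -4
6 3 -9
7 -3 -4
7 3 -10
8 -3 -5
8 2 -10
9 -3 -6
9 1 -10
10 -3 -7
10 -2 -8
10 -1 -9
10 0 -10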